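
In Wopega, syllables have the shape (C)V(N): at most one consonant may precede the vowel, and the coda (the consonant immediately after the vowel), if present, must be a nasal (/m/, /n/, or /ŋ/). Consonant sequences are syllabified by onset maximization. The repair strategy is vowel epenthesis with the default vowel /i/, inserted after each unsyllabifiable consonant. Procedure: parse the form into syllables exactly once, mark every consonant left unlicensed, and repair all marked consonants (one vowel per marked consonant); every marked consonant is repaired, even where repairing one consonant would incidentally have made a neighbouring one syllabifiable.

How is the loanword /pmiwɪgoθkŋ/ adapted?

pimiwɪgoθikiŋi

The consonants /p/, /θ/, /k/, /ŋ/ cannot be parsed into a legal (C)V(N) syllable (only a nasal (/m/, /n/, or /ŋ/) is licensed in coda position; onsets are limited to one consonant).
Inserting the epenthetic vowel yields /p/ → /pi/, /θ/ → /θi/, /k/ → /ki/, /ŋ/ → /ŋi/.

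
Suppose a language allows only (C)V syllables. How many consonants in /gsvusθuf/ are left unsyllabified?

The consonants /g/, /s/, /s/, /f/ cannot be parsed into a legal (C)V syllable (no codas are permitted; onsets are limited to one consonant).

4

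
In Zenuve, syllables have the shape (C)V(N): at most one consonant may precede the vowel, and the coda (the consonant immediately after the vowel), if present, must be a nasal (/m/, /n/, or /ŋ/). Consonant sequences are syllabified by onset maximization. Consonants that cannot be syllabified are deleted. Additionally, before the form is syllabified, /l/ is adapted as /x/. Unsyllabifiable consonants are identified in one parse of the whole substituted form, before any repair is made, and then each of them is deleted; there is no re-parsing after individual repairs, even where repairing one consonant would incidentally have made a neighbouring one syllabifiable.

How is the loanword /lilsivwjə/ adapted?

Substitution: /l/ → /x/, giving /xixsivwjə/.
Syllabifying with onset maximization leaves /x/, /v/, /w/ stranded (only a nasal (/m/, /n/, or /ŋ/) is licensed in coda position; onsets are limited to one consonant).
Each unlicensed consonant is deleted: /x/, /v/, /w/.

xisijə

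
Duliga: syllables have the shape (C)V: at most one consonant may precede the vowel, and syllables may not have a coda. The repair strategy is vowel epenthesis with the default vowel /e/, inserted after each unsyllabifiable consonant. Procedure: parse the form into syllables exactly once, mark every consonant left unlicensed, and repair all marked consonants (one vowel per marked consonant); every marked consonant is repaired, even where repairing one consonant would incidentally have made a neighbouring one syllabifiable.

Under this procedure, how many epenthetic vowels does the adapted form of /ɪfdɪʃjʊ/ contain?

2

The unsyllabifiable consonants are /f/, /ʃ/; each receives one epenthetic vowel.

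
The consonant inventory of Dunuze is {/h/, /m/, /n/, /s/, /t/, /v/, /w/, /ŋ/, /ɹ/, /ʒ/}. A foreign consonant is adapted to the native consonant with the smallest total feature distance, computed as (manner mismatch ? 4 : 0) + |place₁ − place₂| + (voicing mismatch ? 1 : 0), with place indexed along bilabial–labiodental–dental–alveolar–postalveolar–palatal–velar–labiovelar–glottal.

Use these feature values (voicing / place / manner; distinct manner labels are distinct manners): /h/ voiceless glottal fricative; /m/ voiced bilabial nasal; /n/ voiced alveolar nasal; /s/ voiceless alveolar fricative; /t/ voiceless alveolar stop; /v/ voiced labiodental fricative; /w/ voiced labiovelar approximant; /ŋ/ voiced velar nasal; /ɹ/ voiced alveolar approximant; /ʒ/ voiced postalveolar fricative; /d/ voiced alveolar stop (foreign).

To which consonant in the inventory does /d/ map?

/t/ is closest: same manner (stop), place distance 0 (alveolar→alveolar), voicing differs (+1); total 1. Next closest is /n/ at distance 4.

t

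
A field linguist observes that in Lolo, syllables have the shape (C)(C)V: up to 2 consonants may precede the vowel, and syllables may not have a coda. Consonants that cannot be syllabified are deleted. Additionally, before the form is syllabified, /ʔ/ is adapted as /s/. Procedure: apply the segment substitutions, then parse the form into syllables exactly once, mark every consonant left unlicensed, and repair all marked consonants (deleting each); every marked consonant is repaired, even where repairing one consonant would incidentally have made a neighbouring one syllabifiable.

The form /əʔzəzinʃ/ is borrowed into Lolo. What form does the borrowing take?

Substitution: /ʔ/ → /s/, giving /əszəzinʃ/.
The consonants /n/, /ʃ/ cannot be parsed into a legal (C)(C)V syllable (no codas are permitted; onsets may contain at most 2 consonants).
Deleting the stranded consonants removes /n/, /ʃ/.

əszəzi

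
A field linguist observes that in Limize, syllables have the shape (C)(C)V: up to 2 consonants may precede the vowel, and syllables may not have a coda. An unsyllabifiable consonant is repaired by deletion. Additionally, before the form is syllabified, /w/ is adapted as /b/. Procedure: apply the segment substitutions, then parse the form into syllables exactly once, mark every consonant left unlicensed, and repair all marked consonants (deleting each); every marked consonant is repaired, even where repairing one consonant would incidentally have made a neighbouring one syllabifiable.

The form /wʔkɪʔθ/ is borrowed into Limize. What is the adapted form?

ʔkɪ

Substitution: /w/ → /b/, giving /bʔkɪʔθ/.
Syllabifying with onset maximization leaves /b/, /ʔ/, /θ/ stranded (no codas are permitted; onsets may contain at most 2 consonants).
Deletion applies to /b/, /ʔ/, /θ/.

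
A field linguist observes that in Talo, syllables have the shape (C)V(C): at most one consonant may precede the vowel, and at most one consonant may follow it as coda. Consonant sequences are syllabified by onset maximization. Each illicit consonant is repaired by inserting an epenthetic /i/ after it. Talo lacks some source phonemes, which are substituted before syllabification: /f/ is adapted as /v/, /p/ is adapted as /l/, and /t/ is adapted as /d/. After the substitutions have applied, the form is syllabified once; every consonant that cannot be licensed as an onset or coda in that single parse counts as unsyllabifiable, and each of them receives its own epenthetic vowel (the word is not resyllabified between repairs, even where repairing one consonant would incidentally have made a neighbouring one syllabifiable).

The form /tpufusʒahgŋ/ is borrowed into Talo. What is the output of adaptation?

Substitution: /t/ → /d/, /p/ → /l/, /f/ → /v/, giving /dluvusʒahgŋ/.
Syllabifying with onset maximization leaves /d/, /g/, /ŋ/ stranded (at most one coda consonant is licensed; onsets are limited to one consonant).
Inserting the epenthetic vowel yields /d/ → /di/, /g/ → /gi/, /ŋ/ → /ŋi/.

diluvusʒahgiŋi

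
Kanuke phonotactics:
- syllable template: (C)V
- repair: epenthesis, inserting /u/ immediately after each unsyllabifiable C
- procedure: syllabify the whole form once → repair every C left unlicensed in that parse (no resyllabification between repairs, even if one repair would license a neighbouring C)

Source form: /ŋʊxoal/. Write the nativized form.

ŋʊxoalu

Syllabifying with onset maximization leaves /l/ stranded (no codas are permitted; onsets are limited to one consonant).
Inserting the epenthetic vowel yields /l/ → /lu/.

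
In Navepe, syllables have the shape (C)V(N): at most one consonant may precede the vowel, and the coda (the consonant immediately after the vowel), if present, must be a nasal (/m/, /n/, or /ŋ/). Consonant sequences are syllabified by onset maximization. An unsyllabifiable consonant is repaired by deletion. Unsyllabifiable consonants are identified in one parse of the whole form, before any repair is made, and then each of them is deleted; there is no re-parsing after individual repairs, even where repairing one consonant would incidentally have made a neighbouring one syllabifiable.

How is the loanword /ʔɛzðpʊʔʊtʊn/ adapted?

The consonants /z/, /ð/ cannot be parsed into a legal (C)V(N) syllable (only a nasal (/m/, /n/, or /ŋ/) is licensed in coda position; onsets are limited to one consonant).
Deleting the stranded consonants removes /z/, /ð/.

ʔɛpʊʔʊtʊn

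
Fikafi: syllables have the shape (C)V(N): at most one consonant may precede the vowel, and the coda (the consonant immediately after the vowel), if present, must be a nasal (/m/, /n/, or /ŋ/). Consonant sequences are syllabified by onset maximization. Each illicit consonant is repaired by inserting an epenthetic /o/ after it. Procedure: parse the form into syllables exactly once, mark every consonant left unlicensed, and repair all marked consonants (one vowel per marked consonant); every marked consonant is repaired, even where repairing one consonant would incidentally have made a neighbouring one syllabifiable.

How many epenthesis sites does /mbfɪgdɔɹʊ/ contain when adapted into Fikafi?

3

The unsyllabifiable consonants are /m/, /b/, /g/; each receives one epenthetic vowel.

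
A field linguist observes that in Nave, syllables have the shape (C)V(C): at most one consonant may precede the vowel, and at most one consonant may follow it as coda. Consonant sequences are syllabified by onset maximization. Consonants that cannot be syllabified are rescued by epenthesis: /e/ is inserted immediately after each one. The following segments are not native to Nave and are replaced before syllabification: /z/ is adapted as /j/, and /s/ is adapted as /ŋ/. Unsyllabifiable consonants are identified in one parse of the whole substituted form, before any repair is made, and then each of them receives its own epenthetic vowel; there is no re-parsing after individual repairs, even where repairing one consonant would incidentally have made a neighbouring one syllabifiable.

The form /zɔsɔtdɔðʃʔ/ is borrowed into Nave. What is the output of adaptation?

jɔŋɔtdɔðʃeʔe

Substitution: /z/ → /j/, /s/ → /ŋ/, giving /jɔŋɔtdɔðʃʔ/.
The consonants /ʃ/, /ʔ/ cannot be parsed into a legal (C)V(C) syllable (at most one coda consonant is licensed; onsets are limited to one consonant).
Inserting the epenthetic vowel yields /ʃ/ → /ʃe/, /ʔ/ → /ʔe/.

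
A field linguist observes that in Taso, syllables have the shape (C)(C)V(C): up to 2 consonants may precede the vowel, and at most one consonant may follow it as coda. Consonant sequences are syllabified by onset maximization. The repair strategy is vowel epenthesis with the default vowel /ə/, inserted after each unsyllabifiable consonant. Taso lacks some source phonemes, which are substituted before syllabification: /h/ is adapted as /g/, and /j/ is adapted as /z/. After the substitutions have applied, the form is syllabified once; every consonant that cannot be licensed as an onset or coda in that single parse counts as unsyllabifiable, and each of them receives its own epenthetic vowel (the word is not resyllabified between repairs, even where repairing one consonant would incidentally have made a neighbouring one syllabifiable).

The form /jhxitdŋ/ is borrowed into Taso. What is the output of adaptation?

zəgxitdəŋə

Substitution: /j/ → /z/, /h/ → /g/, giving /zgxitdŋ/.
The consonants /z/, /d/, /ŋ/ cannot be parsed into a legal (C)(C)V(C) syllable (at most one coda consonant is licensed; onsets may contain at most 2 consonants).
Each unlicensed consonant becomes the onset of a new syllable: /z/ → /zə/, /d/ → /də/, /ŋ/ → /ŋə/.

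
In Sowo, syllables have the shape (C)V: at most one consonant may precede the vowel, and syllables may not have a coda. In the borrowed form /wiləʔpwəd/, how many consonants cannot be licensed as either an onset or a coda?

The consonants /ʔ/, /p/, /d/ cannot be parsed into a legal (C)V syllable (no codas are permitted; onsets are limited to one consonant).

3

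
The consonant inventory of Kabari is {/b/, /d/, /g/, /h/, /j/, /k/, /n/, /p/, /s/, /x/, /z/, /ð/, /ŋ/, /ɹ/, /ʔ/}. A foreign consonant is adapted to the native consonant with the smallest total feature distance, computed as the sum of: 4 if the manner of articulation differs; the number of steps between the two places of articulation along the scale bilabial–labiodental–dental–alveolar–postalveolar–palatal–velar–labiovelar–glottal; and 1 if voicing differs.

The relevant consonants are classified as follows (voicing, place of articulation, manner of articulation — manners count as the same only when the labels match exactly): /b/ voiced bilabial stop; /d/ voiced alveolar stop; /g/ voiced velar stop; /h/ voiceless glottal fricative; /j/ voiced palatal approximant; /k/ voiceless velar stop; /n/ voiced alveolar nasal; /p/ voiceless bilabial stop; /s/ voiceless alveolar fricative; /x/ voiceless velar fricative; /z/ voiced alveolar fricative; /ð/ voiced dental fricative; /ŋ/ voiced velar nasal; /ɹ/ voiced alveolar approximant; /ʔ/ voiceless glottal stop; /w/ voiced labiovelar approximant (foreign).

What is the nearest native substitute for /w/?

/j/ is closest: same manner (approximant), place distance 2 (labiovelar→palatal), same voicing; total 2. Next closest is /ɹ/ at distance 4.

j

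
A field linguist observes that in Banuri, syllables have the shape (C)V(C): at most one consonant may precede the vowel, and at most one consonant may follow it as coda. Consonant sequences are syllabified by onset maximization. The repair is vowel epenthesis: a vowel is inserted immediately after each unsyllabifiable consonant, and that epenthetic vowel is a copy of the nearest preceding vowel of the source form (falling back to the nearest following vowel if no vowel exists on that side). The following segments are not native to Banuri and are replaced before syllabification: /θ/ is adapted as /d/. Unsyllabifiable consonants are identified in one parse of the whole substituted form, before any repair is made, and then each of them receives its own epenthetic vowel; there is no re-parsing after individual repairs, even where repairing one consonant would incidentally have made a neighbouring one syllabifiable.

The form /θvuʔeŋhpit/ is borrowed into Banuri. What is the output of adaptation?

Substitution: /θ/ → /d/, giving /dvuʔeŋhpit/.
Syllabifying with onset maximization leaves /d/, /h/ stranded (at most one coda consonant is licensed; onsets are limited to one consonant).
Epenthesis after each stranded consonant: /d/ → /du/, /h/ → /he/.

duvuʔeŋhepit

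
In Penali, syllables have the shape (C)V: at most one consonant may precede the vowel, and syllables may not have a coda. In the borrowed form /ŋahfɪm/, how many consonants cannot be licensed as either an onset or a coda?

2

Syllabifying with onset maximization leaves /h/, /m/ stranded (no codas are permitted; onsets are limited to one consonant).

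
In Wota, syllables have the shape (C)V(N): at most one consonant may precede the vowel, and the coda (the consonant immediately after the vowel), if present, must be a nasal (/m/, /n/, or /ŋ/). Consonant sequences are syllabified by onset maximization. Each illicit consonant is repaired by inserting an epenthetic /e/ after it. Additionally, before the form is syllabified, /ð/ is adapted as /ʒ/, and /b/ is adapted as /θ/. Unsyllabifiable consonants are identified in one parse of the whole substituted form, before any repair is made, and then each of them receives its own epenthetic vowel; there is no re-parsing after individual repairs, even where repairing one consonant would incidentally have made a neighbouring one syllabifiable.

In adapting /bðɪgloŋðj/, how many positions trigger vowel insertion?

After substitution the input is /θʒɪgloŋʒj/.
The unsyllabifiable consonants are /θ/, /g/, /ʒ/, /j/; each receives one epenthetic vowel.

4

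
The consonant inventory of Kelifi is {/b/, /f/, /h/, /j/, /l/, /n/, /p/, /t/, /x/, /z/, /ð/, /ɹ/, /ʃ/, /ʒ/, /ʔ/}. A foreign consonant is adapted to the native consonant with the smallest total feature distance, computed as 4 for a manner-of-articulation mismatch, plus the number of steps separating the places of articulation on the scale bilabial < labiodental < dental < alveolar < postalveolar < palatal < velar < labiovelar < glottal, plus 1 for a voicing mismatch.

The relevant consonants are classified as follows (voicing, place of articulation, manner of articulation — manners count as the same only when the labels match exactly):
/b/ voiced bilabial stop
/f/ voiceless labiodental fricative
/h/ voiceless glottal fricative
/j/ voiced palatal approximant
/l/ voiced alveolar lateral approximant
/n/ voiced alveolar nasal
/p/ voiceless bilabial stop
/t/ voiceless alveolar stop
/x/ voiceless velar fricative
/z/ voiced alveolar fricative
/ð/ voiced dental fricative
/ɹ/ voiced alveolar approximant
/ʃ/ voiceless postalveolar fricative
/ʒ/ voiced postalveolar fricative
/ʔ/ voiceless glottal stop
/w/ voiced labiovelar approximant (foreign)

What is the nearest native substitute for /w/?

/j/ is closest: same manner (approximant), place distance 2 (labiovelar→palatal), same voicing; total 2. Next closest is /ɹ/ at distance 4.

j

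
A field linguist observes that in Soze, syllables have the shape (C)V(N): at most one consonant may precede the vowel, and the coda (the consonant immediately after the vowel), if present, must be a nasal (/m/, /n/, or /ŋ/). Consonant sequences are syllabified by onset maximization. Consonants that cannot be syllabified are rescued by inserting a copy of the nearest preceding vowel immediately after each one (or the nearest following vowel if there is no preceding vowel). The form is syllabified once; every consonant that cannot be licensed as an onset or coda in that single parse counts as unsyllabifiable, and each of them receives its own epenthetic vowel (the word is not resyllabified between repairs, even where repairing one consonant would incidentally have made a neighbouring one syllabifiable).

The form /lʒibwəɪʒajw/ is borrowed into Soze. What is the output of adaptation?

The consonants /l/, /b/, /j/, /w/ cannot be parsed into a legal (C)V(N) syllable (only a nasal (/m/, /n/, or /ŋ/) is licensed in coda position; onsets are limited to one consonant).
Epenthesis after each stranded consonant: /l/ → /li/, /b/ → /bi/, /j/ → /ja/, /w/ → /wa/.

liʒibiwəɪʒajawa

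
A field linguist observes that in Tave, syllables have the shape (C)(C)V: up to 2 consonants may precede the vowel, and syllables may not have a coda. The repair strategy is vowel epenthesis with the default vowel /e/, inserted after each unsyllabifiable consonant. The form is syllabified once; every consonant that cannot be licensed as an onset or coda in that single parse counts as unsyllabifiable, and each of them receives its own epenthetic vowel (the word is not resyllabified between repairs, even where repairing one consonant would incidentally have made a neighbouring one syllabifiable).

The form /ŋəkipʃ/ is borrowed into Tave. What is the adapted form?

ŋəkipeʃe

The consonants /p/, /ʃ/ cannot be parsed into a legal (C)(C)V syllable (no codas are permitted; onsets may contain at most 2 consonants).
Each unlicensed consonant becomes the onset of a new syllable: /p/ → /pe/, /ʃ/ → /ʃe/.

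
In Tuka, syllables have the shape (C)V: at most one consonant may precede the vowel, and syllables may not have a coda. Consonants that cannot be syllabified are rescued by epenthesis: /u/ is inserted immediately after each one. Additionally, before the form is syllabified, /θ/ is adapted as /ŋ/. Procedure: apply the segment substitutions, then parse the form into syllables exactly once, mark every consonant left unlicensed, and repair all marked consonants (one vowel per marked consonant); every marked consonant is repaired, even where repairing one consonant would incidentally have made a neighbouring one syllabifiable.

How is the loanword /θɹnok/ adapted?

Substitution: /θ/ → /ŋ/, giving /ŋɹnok/.
Under (C)V, the unsyllabifiable consonants are /ŋ/, /ɹ/, /k/ (no codas are permitted; onsets are limited to one consonant).
Inserting the epenthetic vowel yields /ŋ/ → /ŋu/, /ɹ/ → /ɹu/, /k/ → /ku/.

ŋuɹunoku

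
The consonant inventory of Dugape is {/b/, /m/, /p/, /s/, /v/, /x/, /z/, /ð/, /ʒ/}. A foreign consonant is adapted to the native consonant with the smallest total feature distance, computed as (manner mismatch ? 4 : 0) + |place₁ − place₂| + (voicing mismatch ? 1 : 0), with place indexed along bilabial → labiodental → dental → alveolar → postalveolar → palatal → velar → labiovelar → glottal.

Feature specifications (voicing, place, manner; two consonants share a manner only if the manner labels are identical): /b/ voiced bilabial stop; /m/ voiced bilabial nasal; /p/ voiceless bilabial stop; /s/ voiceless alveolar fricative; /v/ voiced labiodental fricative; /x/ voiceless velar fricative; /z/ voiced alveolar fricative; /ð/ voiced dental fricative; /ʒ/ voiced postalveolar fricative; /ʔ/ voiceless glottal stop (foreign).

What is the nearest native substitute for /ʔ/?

x

/x/ is closest: manner differs (stop→fricative, +4), place distance 2 (glottal→velar), same voicing; total 6. Next closest is /p/ at distance 8.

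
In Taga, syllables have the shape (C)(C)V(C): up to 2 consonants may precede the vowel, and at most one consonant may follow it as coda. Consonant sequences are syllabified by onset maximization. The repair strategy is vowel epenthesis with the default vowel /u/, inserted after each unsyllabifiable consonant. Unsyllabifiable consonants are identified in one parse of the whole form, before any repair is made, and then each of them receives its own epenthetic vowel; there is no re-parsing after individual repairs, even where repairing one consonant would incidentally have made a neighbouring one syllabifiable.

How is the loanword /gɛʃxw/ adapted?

Syllabifying with onset maximization leaves /x/, /w/ stranded (at most one coda consonant is licensed; onsets may contain at most 2 consonants).
Each unlicensed consonant becomes the onset of a new syllable: /x/ → /xu/, /w/ → /wu/.

gɛʃxuwu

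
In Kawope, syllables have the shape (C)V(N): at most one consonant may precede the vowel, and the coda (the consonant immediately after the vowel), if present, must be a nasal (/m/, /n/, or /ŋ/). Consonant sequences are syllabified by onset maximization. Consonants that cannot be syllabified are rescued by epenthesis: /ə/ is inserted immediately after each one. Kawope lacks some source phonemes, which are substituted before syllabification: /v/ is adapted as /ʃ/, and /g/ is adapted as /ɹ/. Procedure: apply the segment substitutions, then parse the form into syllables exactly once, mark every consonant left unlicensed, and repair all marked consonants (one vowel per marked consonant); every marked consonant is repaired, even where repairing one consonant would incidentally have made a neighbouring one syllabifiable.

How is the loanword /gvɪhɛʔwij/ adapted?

ɹəʃɪhɛʔəwijə

Substitution: /g/ → /ɹ/, /v/ → /ʃ/, giving /ɹʃɪhɛʔwij/.
Under (C)V(N), the unsyllabifiable consonants are /ɹ/, /ʔ/, /j/ (only a nasal (/m/, /n/, or /ŋ/) is licensed in coda position; onsets are limited to one consonant).
Each unlicensed consonant becomes the onset of a new syllable: /ɹ/ → /ɹə/, /ʔ/ → /ʔə/, /j/ → /jə/.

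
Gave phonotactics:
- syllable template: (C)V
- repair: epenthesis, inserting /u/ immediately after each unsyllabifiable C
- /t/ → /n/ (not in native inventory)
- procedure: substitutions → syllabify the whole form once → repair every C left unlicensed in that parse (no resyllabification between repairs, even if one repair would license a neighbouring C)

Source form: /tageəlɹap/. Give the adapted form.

Substitution: /t/ → /n/, giving /nageəlɹap/.
The consonants /l/, /p/ cannot be parsed into a legal (C)V syllable (no codas are permitted; onsets are limited to one consonant).
Each unlicensed consonant becomes the onset of a new syllable: /l/ → /lu/, /p/ → /pu/.

nageəluɹapu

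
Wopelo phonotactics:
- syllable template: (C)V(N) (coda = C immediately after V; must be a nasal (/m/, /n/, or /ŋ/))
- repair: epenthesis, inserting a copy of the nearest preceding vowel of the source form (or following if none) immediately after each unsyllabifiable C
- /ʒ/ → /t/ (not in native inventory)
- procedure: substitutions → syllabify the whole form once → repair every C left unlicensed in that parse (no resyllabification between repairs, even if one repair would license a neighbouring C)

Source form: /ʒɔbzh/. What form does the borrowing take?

tɔbɔzɔhɔ

Substitution: /ʒ/ → /t/, giving /tɔbzh/.
The consonants /b/, /z/, /h/ cannot be parsed into a legal (C)V(N) syllable (only a nasal (/m/, /n/, or /ŋ/) is licensed in coda position; onsets are limited to one consonant).
Epenthesis after each stranded consonant: /b/ → /bɔ/, /z/ → /zɔ/, /h/ → /hɔ/.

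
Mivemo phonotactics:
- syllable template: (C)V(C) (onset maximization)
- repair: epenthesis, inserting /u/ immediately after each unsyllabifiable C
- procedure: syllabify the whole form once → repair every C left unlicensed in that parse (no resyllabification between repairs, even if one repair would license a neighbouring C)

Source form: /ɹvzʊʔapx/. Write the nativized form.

The consonants /ɹ/, /v/, /x/ cannot be parsed into a legal (C)V(C) syllable (at most one coda consonant is licensed; onsets are limited to one consonant).
Epenthesis after each stranded consonant: /ɹ/ → /ɹu/, /v/ → /vu/, /x/ → /xu/.

ɹuvuzʊʔapxu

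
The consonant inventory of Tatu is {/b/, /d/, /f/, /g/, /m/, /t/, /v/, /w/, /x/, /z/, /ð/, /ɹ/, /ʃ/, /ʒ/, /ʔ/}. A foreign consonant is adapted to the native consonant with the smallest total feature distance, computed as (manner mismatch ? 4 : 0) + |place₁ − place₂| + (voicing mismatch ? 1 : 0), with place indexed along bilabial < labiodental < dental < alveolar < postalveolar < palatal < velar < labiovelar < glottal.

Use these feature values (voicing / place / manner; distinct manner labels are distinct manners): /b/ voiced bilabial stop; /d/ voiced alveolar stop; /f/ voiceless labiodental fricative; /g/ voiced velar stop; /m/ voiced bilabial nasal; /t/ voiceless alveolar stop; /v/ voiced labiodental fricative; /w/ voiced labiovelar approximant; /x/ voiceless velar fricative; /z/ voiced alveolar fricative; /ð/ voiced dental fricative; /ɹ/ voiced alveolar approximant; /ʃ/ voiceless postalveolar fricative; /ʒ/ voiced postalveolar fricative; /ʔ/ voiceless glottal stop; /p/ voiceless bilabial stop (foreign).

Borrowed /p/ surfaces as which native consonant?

/b/ is closest: same manner (stop), place distance 0 (bilabial→bilabial), voicing differs (+1); total 1. Next closest is /t/ at distance 3.

b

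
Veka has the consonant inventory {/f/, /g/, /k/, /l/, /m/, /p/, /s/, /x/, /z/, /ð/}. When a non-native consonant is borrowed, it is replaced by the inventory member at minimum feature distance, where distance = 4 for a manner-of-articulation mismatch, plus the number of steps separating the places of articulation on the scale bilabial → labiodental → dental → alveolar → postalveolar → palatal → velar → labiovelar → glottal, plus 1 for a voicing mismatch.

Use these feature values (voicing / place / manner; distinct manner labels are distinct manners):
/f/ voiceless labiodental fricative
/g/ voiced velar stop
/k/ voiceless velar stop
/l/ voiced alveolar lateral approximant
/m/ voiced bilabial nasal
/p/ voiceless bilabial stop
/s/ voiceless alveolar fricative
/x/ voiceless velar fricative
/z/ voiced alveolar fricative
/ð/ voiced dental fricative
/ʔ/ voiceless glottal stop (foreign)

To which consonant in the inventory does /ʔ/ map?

/k/ is closest: same manner (stop), place distance 2 (glottal→velar), same voicing; total 2. Next closest is /g/ at distance 3.

k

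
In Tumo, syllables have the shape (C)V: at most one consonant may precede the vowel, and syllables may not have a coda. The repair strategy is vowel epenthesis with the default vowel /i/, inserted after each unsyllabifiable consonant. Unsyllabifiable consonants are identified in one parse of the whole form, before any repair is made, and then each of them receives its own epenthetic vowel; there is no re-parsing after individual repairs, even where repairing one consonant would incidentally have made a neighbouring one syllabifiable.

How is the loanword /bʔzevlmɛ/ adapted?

Syllabifying with onset maximization leaves /b/, /ʔ/, /v/, /l/ stranded (no codas are permitted; onsets are limited to one consonant).
Each unlicensed consonant becomes the onset of a new syllable: /b/ → /bi/, /ʔ/ → /ʔi/, /v/ → /vi/, /l/ → /li/.

biʔizevilimɛ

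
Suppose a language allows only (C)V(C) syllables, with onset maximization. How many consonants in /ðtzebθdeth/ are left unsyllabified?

The consonants /ð/, /t/, /θ/, /h/ cannot be parsed into a legal (C)V(C) syllable (at most one coda consonant is licensed; onsets are limited to one consonant).

4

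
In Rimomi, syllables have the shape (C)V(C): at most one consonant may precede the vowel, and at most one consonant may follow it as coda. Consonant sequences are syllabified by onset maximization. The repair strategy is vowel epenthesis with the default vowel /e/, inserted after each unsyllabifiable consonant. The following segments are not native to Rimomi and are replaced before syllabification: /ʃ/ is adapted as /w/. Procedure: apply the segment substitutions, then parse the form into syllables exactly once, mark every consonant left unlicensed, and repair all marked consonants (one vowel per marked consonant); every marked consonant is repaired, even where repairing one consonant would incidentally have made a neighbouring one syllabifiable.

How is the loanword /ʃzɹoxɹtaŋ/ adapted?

wezeɹoxɹetaŋ

Substitution: /ʃ/ → /w/, giving /wzɹoxɹtaŋ/.
Syllabifying with onset maximization leaves /w/, /z/, /ɹ/ stranded (at most one coda consonant is licensed; onsets are limited to one consonant).
Each unlicensed consonant becomes the onset of a new syllable: /w/ → /we/, /z/ → /ze/, /ɹ/ → /ɹe/.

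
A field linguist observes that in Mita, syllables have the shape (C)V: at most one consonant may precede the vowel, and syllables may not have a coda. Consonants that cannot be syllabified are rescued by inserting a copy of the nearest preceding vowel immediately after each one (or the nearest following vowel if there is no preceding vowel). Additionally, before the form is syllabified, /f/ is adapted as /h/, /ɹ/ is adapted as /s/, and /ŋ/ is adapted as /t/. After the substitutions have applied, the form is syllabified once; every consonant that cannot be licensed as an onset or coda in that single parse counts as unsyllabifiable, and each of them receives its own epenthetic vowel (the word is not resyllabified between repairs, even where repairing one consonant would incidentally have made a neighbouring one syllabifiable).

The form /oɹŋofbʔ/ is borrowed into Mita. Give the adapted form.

Substitution: /ɹ/ → /s/, /ŋ/ → /t/, /f/ → /h/, giving /ostohbʔ/.
Under (C)V, the unsyllabifiable consonants are /s/, /h/, /b/, /ʔ/ (no codas are permitted; onsets are limited to one consonant).
Epenthesis after each stranded consonant: /s/ → /so/, /h/ → /ho/, /b/ → /bo/, /ʔ/ → /ʔo/.

osotohoboʔo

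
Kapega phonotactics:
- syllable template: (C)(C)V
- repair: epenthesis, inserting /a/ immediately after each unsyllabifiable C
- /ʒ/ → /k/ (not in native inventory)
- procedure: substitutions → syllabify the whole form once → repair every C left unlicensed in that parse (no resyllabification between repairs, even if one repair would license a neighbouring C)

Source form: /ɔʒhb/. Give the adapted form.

Substitution: /ʒ/ → /k/, giving /ɔkhb/.
Syllabifying with onset maximization leaves /k/, /h/, /b/ stranded (no codas are permitted; onsets may contain at most 2 consonants).
Epenthesis after each stranded consonant: /k/ → /ka/, /h/ → /ha/, /b/ → /ba/.

ɔkahaba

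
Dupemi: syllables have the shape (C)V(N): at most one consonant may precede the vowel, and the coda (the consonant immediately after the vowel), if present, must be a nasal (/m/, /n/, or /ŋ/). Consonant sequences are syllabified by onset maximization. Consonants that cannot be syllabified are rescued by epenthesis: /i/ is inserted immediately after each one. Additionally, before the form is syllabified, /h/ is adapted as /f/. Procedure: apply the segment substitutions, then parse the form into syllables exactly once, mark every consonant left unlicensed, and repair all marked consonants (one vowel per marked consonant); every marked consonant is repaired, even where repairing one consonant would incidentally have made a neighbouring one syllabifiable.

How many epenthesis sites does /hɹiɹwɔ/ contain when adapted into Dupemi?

2

After substitution the input is /fɹiɹwɔ/.
The unsyllabifiable consonants are /f/, /ɹ/; each receives one epenthetic vowel.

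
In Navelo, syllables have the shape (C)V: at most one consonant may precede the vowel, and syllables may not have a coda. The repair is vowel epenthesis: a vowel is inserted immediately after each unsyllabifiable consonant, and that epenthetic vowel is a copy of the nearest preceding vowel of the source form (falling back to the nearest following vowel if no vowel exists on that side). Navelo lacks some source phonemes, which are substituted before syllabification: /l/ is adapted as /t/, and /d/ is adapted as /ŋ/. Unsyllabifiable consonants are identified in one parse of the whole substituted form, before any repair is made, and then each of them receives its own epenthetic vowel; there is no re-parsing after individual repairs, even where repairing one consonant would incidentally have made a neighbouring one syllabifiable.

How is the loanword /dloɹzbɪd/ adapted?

ŋotoɹozobɪŋɪ

Substitution: /d/ → /ŋ/, /l/ → /t/, giving /ŋtoɹzbɪŋ/.
Under (C)V, the unsyllabifiable consonants are /ŋ/, /ɹ/, /z/, /ŋ/ (no codas are permitted; onsets are limited to one consonant).
Each unlicensed consonant becomes the onset of a new syllable: /ŋ/ → /ŋo/, /ɹ/ → /ɹo/, /z/ → /zo/, /ŋ/ → /ŋɪ/.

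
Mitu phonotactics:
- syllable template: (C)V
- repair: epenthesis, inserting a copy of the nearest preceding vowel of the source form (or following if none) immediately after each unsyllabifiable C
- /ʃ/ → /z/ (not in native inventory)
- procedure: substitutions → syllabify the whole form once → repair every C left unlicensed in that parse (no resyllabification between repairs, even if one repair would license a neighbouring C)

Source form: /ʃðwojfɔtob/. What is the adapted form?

Substitution: /ʃ/ → /z/, giving /zðwojfɔtob/.
Under (C)V, the unsyllabifiable consonants are /z/, /ð/, /j/, /b/ (no codas are permitted; onsets are limited to one consonant).
Each unlicensed consonant becomes the onset of a new syllable: /z/ → /zo/, /ð/ → /ðo/, /j/ → /jo/, /b/ → /bo/.

zoðowojofɔtobo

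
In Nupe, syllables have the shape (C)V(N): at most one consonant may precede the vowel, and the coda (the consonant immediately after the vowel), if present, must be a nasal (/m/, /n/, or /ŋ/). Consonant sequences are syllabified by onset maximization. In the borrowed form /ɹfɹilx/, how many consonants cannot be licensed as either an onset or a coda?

Syllabifying with onset maximization leaves /ɹ/, /f/, /l/, /x/ stranded (only a nasal (/m/, /n/, or /ŋ/) is licensed in coda position; onsets are limited to one consonant).

4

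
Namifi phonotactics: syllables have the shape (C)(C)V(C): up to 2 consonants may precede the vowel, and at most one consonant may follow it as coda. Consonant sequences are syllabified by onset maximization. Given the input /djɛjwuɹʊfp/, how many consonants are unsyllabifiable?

The consonants /p/ cannot be parsed into a legal (C)(C)V(C) syllable (at most one coda consonant is licensed; onsets may contain at most 2 consonants).

1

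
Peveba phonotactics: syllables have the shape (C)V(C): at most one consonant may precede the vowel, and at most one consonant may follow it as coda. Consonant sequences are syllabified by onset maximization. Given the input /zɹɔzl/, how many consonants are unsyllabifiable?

2

Syllabifying with onset maximization leaves /z/, /l/ stranded (at most one coda consonant is licensed; onsets are limited to one consonant).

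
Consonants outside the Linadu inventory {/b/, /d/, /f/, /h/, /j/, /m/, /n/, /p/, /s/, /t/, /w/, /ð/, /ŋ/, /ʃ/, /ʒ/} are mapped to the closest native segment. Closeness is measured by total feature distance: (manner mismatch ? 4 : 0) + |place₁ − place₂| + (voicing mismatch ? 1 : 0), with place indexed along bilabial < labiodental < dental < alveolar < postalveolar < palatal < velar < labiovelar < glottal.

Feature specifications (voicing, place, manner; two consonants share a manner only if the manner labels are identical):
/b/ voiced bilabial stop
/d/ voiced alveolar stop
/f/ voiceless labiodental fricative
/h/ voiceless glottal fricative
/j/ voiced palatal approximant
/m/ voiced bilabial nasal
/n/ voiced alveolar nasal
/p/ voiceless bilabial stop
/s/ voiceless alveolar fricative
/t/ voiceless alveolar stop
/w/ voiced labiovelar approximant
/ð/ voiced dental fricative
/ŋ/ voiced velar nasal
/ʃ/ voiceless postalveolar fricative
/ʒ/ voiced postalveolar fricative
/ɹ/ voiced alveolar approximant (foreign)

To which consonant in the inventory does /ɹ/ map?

j

/j/ is closest: same manner (approximant), place distance 2 (alveolar→palatal), same voicing; total 2. Next closest is /d/ at distance 4.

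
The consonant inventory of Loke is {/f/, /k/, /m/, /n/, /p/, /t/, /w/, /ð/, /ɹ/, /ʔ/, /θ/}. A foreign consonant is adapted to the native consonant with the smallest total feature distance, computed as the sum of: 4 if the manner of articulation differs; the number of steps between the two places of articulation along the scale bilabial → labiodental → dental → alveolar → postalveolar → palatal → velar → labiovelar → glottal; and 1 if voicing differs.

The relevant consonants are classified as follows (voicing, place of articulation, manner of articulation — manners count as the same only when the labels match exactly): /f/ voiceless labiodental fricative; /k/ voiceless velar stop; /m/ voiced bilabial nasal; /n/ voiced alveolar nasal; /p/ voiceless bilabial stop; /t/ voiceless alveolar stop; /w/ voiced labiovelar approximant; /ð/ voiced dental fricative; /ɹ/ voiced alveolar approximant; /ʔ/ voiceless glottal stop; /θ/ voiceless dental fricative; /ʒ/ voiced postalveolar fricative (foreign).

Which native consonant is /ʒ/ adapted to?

ð

/ð/ is closest: same manner (fricative), place distance 2 (postalveolar→dental), same voicing; total 2. Next closest is /θ/ at distance 3.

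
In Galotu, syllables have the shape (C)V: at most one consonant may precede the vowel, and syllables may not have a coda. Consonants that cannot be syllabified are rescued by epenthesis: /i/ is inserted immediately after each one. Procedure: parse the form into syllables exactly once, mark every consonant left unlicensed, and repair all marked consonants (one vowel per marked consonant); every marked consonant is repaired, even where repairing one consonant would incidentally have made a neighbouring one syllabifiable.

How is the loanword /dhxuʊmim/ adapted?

dihixuʊmimi

Syllabifying with onset maximization leaves /d/, /h/, /m/ stranded (no codas are permitted; onsets are limited to one consonant).
Each unlicensed consonant becomes the onset of a new syllable: /d/ → /di/, /h/ → /hi/, /m/ → /mi/.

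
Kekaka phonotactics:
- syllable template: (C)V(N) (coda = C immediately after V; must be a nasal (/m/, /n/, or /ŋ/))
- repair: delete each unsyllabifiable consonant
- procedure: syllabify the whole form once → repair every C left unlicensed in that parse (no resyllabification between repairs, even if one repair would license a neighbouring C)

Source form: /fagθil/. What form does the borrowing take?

Syllabifying with onset maximization leaves /g/, /l/ stranded (only a nasal (/m/, /n/, or /ŋ/) is licensed in coda position; onsets are limited to one consonant).
Each unlicensed consonant is deleted: /g/, /l/.

faθi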